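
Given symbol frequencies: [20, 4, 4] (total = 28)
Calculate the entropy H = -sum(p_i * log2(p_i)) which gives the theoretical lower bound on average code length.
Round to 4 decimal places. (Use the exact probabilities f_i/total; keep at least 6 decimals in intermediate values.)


Per-symbol terms -p_i * log2(p_i) with p_i = f_i/28:
  p = 20/28 = 0.714286: log2(p) = -0.485427, -p*log2(p) = 0.346733
  p = 4/28 = 0.142857: log2(p) = -2.807355, -p*log2(p) = 0.401051
  p = 4/28 = 0.142857: log2(p) = -2.807355, -p*log2(p) = 0.401051
H = 0.346733 + 0.401051 + 0.401051 = 1.148835

H = 1.1488 bits/symbol


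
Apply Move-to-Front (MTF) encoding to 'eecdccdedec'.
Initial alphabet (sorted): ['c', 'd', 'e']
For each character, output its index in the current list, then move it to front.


MTF encoding:
'e': index 2 in ['c', 'd', 'e'] -> ['e', 'c', 'd']
'e': index 0 in ['e', 'c', 'd'] -> ['e', 'c', 'd']
'c': index 1 in ['e', 'c', 'd'] -> ['c', 'e', 'd']
'd': index 2 in ['c', 'e', 'd'] -> ['d', 'c', 'e']
'c': index 1 in ['d', 'c', 'e'] -> ['c', 'd', 'e']
'c': index 0 in ['c', 'd', 'e'] -> ['c', 'd', 'e']
'd': index 1 in ['c', 'd', 'e'] -> ['d', 'c', 'e']
'e': index 2 in ['d', 'c', 'e'] -> ['e', 'd', 'c']
'd': index 1 in ['e', 'd', 'c'] -> ['d', 'e', 'c']
'e': index 1 in ['d', 'e', 'c'] -> ['e', 'd', 'c']
'c': index 2 in ['e', 'd', 'c'] -> ['c', 'e', 'd']


Output: [2, 0, 1, 2, 1, 0, 1, 2, 1, 1, 2]


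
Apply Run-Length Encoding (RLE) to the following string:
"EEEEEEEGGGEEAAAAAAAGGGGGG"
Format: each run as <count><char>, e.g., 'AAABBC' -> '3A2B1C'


Scanning runs left to right:
  i=0: run of 'E' x 7 -> '7E'
  i=7: run of 'G' x 3 -> '3G'
  i=10: run of 'E' x 2 -> '2E'
  i=12: run of 'A' x 7 -> '7A'
  i=19: run of 'G' x 6 -> '6G'

RLE = 7E3G2E7A6G


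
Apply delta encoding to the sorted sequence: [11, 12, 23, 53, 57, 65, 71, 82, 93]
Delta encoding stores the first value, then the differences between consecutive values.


First value: 11
Deltas:
  12 - 11 = 1
  23 - 12 = 11
  53 - 23 = 30
  57 - 53 = 4
  65 - 57 = 8
  71 - 65 = 6
  82 - 71 = 11
  93 - 82 = 11


Delta encoded: [11, 1, 11, 30, 4, 8, 6, 11, 11]


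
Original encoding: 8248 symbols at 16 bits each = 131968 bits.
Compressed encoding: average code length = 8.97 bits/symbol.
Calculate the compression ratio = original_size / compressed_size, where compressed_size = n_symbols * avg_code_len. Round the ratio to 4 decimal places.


original_size = n_symbols * orig_bits = 8248 * 16 = 131968 bits
compressed_size = n_symbols * avg_code_len = 8248 * 8.97 = 73984.56 bits
ratio = original_size / compressed_size = 131968 / 73984.56 = 1.7837

Compression ratio = 1.7837


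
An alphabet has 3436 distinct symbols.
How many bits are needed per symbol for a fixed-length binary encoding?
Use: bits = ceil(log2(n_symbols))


log2(3436) = 11.7465
Bracket: 2^11 = 2048 < 3436 <= 2^12 = 4096
So ceil(log2(3436)) = 12

bits = ceil(log2(3436)) = ceil(11.7465) = 12 bits


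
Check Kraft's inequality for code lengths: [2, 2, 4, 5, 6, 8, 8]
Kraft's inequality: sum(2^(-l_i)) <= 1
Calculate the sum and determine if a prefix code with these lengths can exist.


Sum = 2^(-2) + 2^(-2) + 2^(-4) + 2^(-5) + 2^(-6) + 2^(-8) + 2^(-8)
    = 0.25 + 0.25 + 0.0625 + 0.03125 + 0.015625 + 0.00390625 + 0.00390625
    = 158/256 = 0.6171875
Since 0.6171875 <= 1, Kraft's inequality IS satisfied.
A prefix code with these lengths CAN exist.

Kraft sum = 0.6171875. Satisfied.


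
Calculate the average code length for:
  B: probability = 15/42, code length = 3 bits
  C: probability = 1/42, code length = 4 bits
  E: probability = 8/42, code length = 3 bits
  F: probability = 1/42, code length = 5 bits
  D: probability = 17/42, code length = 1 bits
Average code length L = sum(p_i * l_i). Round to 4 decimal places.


Weighted contributions p_i * l_i:
  B: (15/42) * 3 = 45/42
  C: (1/42) * 4 = 4/42
  E: (8/42) * 3 = 24/42
  F: (1/42) * 5 = 5/42
  D: (17/42) * 1 = 17/42
Sum = (45 + 4 + 24 + 5 + 17)/42 = 95/42

L = 95/42 = 2.2619 bits/symbol


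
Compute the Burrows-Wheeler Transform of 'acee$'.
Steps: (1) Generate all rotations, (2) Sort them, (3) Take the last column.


Rotations (sorted):
  0: $acee -> last char: e
  1: acee$ -> last char: $
  2: cee$a -> last char: a
  3: e$ace -> last char: e
  4: ee$ac -> last char: c


BWT = e$aec


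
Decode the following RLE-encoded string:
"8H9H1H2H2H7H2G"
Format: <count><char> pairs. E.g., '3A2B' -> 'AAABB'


Expanding each <count><char> pair:
  8H -> 'HHHHHHHH'
  9H -> 'HHHHHHHHH'
  1H -> 'H'
  2H -> 'HH'
  2H -> 'HH'
  7H -> 'HHHHHHH'
  2G -> 'GG'

Decoded = HHHHHHHHHHHHHHHHHHHHHHHHHHHHHGG


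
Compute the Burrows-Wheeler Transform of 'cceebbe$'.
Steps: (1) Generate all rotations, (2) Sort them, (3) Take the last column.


Rotations (sorted):
  0: $cceebbe -> last char: e
  1: bbe$ccee -> last char: e
  2: be$cceeb -> last char: b
  3: cceebbe$ -> last char: $
  4: ceebbe$c -> last char: c
  5: e$cceebb -> last char: b
  6: ebbe$cce -> last char: e
  7: eebbe$cc -> last char: c


BWT = eeb$cbec


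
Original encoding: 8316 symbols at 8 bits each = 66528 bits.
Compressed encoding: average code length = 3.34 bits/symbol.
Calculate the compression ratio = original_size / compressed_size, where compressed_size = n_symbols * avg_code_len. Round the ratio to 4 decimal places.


original_size = n_symbols * orig_bits = 8316 * 8 = 66528 bits
compressed_size = n_symbols * avg_code_len = 8316 * 3.34 = 27775.44 bits
ratio = original_size / compressed_size = 66528 / 27775.44 = 2.3952

Compression ratio = 2.3952


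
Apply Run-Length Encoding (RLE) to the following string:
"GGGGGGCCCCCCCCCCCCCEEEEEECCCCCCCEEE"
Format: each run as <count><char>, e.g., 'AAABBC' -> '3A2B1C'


Scanning runs left to right:
  i=0: run of 'G' x 6 -> '6G'
  i=6: run of 'C' x 13 -> '13C'
  i=19: run of 'E' x 6 -> '6E'
  i=25: run of 'C' x 7 -> '7C'
  i=32: run of 'E' x 3 -> '3E'

RLE = 6G13C6E7C3E


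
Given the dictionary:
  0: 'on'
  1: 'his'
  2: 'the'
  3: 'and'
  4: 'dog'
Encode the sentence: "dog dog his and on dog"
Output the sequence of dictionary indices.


Look up each word in the dictionary:
  'dog' -> 4
  'dog' -> 4
  'his' -> 1
  'and' -> 3
  'on' -> 0
  'dog' -> 4

Encoded: [4, 4, 1, 3, 0, 4]


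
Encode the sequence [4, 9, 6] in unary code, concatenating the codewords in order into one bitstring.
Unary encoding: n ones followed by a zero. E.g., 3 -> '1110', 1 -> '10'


Encode each number as n ones followed by a terminating 0:
  4 -> 11110 (5 bits)
  9 -> 1111111110 (10 bits)
  6 -> 1111110 (7 bits)
Total length = 5 + 10 + 7 = 22 bits.

Unary([4, 9, 6]) = 1111011111111101111110 (22 bits)


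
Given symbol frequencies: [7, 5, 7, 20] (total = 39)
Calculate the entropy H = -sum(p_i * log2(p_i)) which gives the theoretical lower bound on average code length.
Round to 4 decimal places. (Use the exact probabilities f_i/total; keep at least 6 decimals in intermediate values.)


Per-symbol terms -p_i * log2(p_i) with p_i = f_i/39:
  p = 7/39 = 0.179487: log2(p) = -2.478047, -p*log2(p) = 0.444778
  p = 5/39 = 0.128205: log2(p) = -2.963474, -p*log2(p) = 0.379933
  p = 7/39 = 0.179487: log2(p) = -2.478047, -p*log2(p) = 0.444778
  p = 20/39 = 0.512821: log2(p) = -0.963474, -p*log2(p) = 0.494089
H = 0.444778 + 0.379933 + 0.444778 + 0.494089 = 1.763578

H = 1.7636 bits/symbol


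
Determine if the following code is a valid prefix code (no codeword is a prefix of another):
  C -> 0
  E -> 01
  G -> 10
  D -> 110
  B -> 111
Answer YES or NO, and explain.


Checking each pair (does one codeword prefix another?):
  C='0' vs E='01': prefix -- VIOLATION

NO -- this is NOT a valid prefix code. C (0) is a prefix of E (01).


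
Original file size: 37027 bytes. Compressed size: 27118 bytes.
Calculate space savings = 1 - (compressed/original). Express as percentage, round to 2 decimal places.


ratio = compressed/original = 27118/37027 = 0.732384
savings = 1 - ratio = 1 - 0.732384 = 0.267616
as a percentage: 0.267616 * 100 = 26.76%

Space savings = 1 - 27118/37027 = 26.76%


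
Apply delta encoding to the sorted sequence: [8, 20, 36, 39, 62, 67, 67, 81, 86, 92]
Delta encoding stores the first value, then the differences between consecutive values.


First value: 8
Deltas:
  20 - 8 = 12
  36 - 20 = 16
  39 - 36 = 3
  62 - 39 = 23
  67 - 62 = 5
  67 - 67 = 0
  81 - 67 = 14
  86 - 81 = 5
  92 - 86 = 6


Delta encoded: [8, 12, 16, 3, 23, 5, 0, 14, 5, 6]


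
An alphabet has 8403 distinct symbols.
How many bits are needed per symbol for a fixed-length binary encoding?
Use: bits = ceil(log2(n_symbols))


log2(8403) = 13.0367
Bracket: 2^13 = 8192 < 8403 <= 2^14 = 16384
So ceil(log2(8403)) = 14

bits = ceil(log2(8403)) = ceil(13.0367) = 14 bits


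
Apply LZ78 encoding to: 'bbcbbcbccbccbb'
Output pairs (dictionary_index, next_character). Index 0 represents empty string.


LZ78 encoding steps:
Dictionary: {0: ''}
Step 1: w='' (idx 0), next='b' -> output (0, 'b'), add 'b' as idx 1
Step 2: w='b' (idx 1), next='c' -> output (1, 'c'), add 'bc' as idx 2
Step 3: w='b' (idx 1), next='b' -> output (1, 'b'), add 'bb' as idx 3
Step 4: w='' (idx 0), next='c' -> output (0, 'c'), add 'c' as idx 4
Step 5: w='bc' (idx 2), next='c' -> output (2, 'c'), add 'bcc' as idx 5
Step 6: w='bcc' (idx 5), next='b' -> output (5, 'b'), add 'bccb' as idx 6
Step 7: w='b' (idx 1), end of input -> output (1, '')


Encoded: [(0, 'b'), (1, 'c'), (1, 'b'), (0, 'c'), (2, 'c'), (5, 'b'), (1, '')]


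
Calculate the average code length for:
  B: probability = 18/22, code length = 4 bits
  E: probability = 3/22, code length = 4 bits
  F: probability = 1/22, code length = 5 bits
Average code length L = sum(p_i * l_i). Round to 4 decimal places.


Weighted contributions p_i * l_i:
  B: (18/22) * 4 = 72/22
  E: (3/22) * 4 = 12/22
  F: (1/22) * 5 = 5/22
Sum = (72 + 12 + 5)/22 = 89/22

L = 89/22 = 4.0455 bits/symbol


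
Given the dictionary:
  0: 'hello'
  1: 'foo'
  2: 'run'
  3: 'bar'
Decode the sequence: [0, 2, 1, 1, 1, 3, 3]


Look up each index in the dictionary:
  0 -> 'hello'
  2 -> 'run'
  1 -> 'foo'
  1 -> 'foo'
  1 -> 'foo'
  3 -> 'bar'
  3 -> 'bar'

Decoded: "hello run foo foo foo bar bar"


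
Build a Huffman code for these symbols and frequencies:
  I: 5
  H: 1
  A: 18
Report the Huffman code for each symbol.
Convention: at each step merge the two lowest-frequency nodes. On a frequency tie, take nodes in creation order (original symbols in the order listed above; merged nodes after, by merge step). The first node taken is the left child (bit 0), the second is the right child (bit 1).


Huffman tree construction:
Step 1: Merge H(1) + I(5) = 6
Step 2: Merge (H+I)(6) + A(18) = 24
Read each symbol's code off the tree from the root (left child = 0, right child = 1).

Codes:
  I: 01 (length 2)
  H: 00 (length 2)
  A: 1 (length 1)
Average code length: 30/24 = 1.2500 bits/symbol


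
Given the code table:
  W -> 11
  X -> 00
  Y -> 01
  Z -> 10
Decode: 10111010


Decoding:
10 -> Z
11 -> W
10 -> Z
10 -> Z


Result: ZWZZ


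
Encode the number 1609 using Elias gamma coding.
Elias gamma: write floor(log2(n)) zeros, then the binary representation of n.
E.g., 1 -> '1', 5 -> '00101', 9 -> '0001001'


num_bits = floor(log2(1609)) + 1 = 11
leading_zeros = num_bits - 1 = 10
binary(1609) = 11001001001

Elias gamma(1609) = '0000000000' + '11001001001' = 000000000011001001001 (21 bits)


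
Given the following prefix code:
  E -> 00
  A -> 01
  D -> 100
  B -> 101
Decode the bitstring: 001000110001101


Decoding step by step:
Bits 00 -> E
Bits 100 -> D
Bits 01 -> A
Bits 100 -> D
Bits 01 -> A
Bits 101 -> B


Decoded message: EDADAB


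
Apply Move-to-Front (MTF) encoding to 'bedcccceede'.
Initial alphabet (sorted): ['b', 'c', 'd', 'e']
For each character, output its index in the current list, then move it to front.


MTF encoding:
'b': index 0 in ['b', 'c', 'd', 'e'] -> ['b', 'c', 'd', 'e']
'e': index 3 in ['b', 'c', 'd', 'e'] -> ['e', 'b', 'c', 'd']
'd': index 3 in ['e', 'b', 'c', 'd'] -> ['d', 'e', 'b', 'c']
'c': index 3 in ['d', 'e', 'b', 'c'] -> ['c', 'd', 'e', 'b']
'c': index 0 in ['c', 'd', 'e', 'b'] -> ['c', 'd', 'e', 'b']
'c': index 0 in ['c', 'd', 'e', 'b'] -> ['c', 'd', 'e', 'b']
'c': index 0 in ['c', 'd', 'e', 'b'] -> ['c', 'd', 'e', 'b']
'e': index 2 in ['c', 'd', 'e', 'b'] -> ['e', 'c', 'd', 'b']
'e': index 0 in ['e', 'c', 'd', 'b'] -> ['e', 'c', 'd', 'b']
'd': index 2 in ['e', 'c', 'd', 'b'] -> ['d', 'e', 'c', 'b']
'e': index 1 in ['d', 'e', 'c', 'b'] -> ['e', 'd', 'c', 'b']


Output: [0, 3, 3, 3, 0, 0, 0, 2, 0, 2, 1]


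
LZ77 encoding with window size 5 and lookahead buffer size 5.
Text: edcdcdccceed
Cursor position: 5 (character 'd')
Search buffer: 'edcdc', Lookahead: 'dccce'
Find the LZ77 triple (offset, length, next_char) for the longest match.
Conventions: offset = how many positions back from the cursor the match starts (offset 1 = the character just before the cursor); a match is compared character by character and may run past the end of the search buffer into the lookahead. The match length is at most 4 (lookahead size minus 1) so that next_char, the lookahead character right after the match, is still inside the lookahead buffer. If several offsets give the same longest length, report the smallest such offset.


Try each offset into the search buffer:
  offset=1 (pos 4, char 'c'): match length 0
  offset=2 (pos 3, char 'd'): match length 2
  offset=3 (pos 2, char 'c'): match length 0
  offset=4 (pos 1, char 'd'): match length 2
  offset=5 (pos 0, char 'e'): match length 0
Longest match has length 2, found at offsets 2, 4; take the smallest, offset 2.
next_char = character at position 5 + 2 = 7 -> 'c'

Best match: offset=2, length=2 (matching 'dc' starting at position 3)
LZ77 triple: (2, 2, 'c')


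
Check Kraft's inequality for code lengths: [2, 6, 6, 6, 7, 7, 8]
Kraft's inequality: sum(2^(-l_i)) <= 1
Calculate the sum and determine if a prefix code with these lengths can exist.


Sum = 2^(-2) + 2^(-6) + 2^(-6) + 2^(-6) + 2^(-7) + 2^(-7) + 2^(-8)
    = 0.25 + 0.015625 + 0.015625 + 0.015625 + 0.0078125 + 0.0078125 + 0.00390625
    = 81/256 = 0.31640625
Since 0.31640625 <= 1, Kraft's inequality IS satisfied.
A prefix code with these lengths CAN exist.

Kraft sum = 0.31640625. Satisfied.


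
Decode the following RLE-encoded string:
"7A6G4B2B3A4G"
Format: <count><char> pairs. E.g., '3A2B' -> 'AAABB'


Expanding each <count><char> pair:
  7A -> 'AAAAAAA'
  6G -> 'GGGGGG'
  4B -> 'BBBB'
  2B -> 'BB'
  3A -> 'AAA'
  4G -> 'GGGG'

Decoded = AAAAAAAGGGGGGBBBBBBAAAGGGG


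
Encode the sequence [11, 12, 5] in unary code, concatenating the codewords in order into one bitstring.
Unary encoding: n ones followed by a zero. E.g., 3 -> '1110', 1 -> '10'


Encode each number as n ones followed by a terminating 0:
  11 -> 111111111110 (12 bits)
  12 -> 1111111111110 (13 bits)
  5 -> 111110 (6 bits)
Total length = 12 + 13 + 6 = 31 bits.

Unary([11, 12, 5]) = 1111111111101111111111110111110 (31 bits)


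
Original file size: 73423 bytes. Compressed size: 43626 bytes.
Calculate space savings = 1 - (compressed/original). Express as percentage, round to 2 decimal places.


ratio = compressed/original = 43626/73423 = 0.594173
savings = 1 - ratio = 1 - 0.594173 = 0.405827
as a percentage: 0.405827 * 100 = 40.58%

Space savings = 1 - 43626/73423 = 40.58%


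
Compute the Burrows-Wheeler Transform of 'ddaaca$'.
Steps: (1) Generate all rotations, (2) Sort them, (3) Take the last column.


Rotations (sorted):
  0: $ddaaca -> last char: a
  1: a$ddaac -> last char: c
  2: aaca$dd -> last char: d
  3: aca$dda -> last char: a
  4: ca$ddaa -> last char: a
  5: daaca$d -> last char: d
  6: ddaaca$ -> last char: $


BWT = acdaad$


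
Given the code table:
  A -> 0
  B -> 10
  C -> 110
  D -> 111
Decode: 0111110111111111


Decoding:
0 -> A
111 -> D
110 -> C
111 -> D
111 -> D
111 -> D


Result: ADCDDD


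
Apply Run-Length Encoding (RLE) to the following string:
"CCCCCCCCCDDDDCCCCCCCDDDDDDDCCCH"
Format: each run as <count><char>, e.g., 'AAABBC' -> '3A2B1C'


Scanning runs left to right:
  i=0: run of 'C' x 9 -> '9C'
  i=9: run of 'D' x 4 -> '4D'
  i=13: run of 'C' x 7 -> '7C'
  i=20: run of 'D' x 7 -> '7D'
  i=27: run of 'C' x 3 -> '3C'
  i=30: run of 'H' x 1 -> '1H'

RLE = 9C4D7C7D3C1H


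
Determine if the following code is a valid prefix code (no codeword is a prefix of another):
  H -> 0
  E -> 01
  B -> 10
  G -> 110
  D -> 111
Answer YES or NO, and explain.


Checking each pair (does one codeword prefix another?):
  H='0' vs E='01': prefix -- VIOLATION

NO -- this is NOT a valid prefix code. H (0) is a prefix of E (01).


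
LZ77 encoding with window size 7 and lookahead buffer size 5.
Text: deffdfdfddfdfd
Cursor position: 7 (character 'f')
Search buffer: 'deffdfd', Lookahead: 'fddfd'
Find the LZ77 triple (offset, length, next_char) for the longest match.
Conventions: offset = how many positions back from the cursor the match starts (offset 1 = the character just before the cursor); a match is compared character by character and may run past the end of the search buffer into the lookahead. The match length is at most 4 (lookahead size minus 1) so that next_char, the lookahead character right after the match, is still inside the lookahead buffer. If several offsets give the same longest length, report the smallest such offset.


Try each offset into the search buffer:
  offset=1 (pos 6, char 'd'): match length 0
  offset=2 (pos 5, char 'f'): match length 2
  offset=3 (pos 4, char 'd'): match length 0
  offset=4 (pos 3, char 'f'): match length 2
  offset=5 (pos 2, char 'f'): match length 1
  offset=6 (pos 1, char 'e'): match length 0
  offset=7 (pos 0, char 'd'): match length 0
Longest match has length 2, found at offsets 2, 4; take the smallest, offset 2.
next_char = character at position 7 + 2 = 9 -> 'd'

Best match: offset=2, length=2 (matching 'fd' starting at position 5)
LZ77 triple: (2, 2, 'd')


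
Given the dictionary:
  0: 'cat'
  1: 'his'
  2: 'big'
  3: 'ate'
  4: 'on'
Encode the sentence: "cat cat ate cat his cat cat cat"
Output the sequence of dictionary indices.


Look up each word in the dictionary:
  'cat' -> 0
  'cat' -> 0
  'ate' -> 3
  'cat' -> 0
  'his' -> 1
  'cat' -> 0
  'cat' -> 0
  'cat' -> 0

Encoded: [0, 0, 3, 0, 1, 0, 0, 0]


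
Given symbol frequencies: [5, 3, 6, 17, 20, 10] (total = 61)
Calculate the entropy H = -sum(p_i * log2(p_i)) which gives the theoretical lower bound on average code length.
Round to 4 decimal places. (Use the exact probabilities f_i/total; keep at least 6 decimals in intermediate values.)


Per-symbol terms -p_i * log2(p_i) with p_i = f_i/61:
  p = 5/61 = 0.081967: log2(p) = -3.608809, -p*log2(p) = 0.295804
  p = 3/61 = 0.049180: log2(p) = -4.345775, -p*log2(p) = 0.213727
  p = 6/61 = 0.098361: log2(p) = -3.345775, -p*log2(p) = 0.329093
  p = 17/61 = 0.278689: log2(p) = -1.843274, -p*log2(p) = 0.513699
  p = 20/61 = 0.327869: log2(p) = -1.608809, -p*log2(p) = 0.527478
  p = 10/61 = 0.163934: log2(p) = -2.608809, -p*log2(p) = 0.427674
H = 0.295804 + 0.213727 + 0.329093 + 0.513699 + 0.527478 + 0.427674 = 2.307475

H = 2.3075 bits/symbol


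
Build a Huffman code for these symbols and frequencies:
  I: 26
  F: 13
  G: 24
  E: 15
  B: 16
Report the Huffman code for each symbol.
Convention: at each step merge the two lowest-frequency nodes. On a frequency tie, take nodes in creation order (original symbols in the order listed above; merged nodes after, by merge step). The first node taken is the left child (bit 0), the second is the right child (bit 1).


Huffman tree construction:
Step 1: Merge F(13) + E(15) = 28
Step 2: Merge B(16) + G(24) = 40
Step 3: Merge I(26) + (F+E)(28) = 54
Step 4: Merge (B+G)(40) + (I+(F+E))(54) = 94
Read each symbol's code off the tree from the root (left child = 0, right child = 1).

Codes:
  I: 10 (length 2)
  F: 110 (length 3)
  G: 01 (length 2)
  E: 111 (length 3)
  B: 00 (length 2)
Average code length: 216/94 = 2.2979 bits/symbol


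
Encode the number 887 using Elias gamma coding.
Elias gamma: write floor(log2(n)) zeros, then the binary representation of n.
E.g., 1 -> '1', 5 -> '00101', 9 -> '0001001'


num_bits = floor(log2(887)) + 1 = 10
leading_zeros = num_bits - 1 = 9
binary(887) = 1101110111

Elias gamma(887) = '000000000' + '1101110111' = 0000000001101110111 (19 bits)


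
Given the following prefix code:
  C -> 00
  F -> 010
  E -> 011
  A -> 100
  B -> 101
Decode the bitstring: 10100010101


Decoding step by step:
Bits 101 -> B
Bits 00 -> C
Bits 010 -> F
Bits 101 -> B


Decoded message: BCFB


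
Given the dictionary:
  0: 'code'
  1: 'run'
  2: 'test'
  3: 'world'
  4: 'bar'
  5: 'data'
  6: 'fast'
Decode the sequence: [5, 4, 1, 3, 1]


Look up each index in the dictionary:
  5 -> 'data'
  4 -> 'bar'
  1 -> 'run'
  3 -> 'world'
  1 -> 'run'

Decoded: "data bar run world run"


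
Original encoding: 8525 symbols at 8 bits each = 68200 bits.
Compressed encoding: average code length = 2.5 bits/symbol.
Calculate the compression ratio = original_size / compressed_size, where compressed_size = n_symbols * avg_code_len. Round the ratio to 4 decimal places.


original_size = n_symbols * orig_bits = 8525 * 8 = 68200 bits
compressed_size = n_symbols * avg_code_len = 8525 * 2.5 = 21312.5 bits
ratio = original_size / compressed_size = 68200 / 21312.5 = 3.2

Compression ratio = 3.2


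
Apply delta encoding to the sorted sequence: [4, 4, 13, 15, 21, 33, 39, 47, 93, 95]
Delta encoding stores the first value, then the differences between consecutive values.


First value: 4
Deltas:
  4 - 4 = 0
  13 - 4 = 9
  15 - 13 = 2
  21 - 15 = 6
  33 - 21 = 12
  39 - 33 = 6
  47 - 39 = 8
  93 - 47 = 46
  95 - 93 = 2


Delta encoded: [4, 0, 9, 2, 6, 12, 6, 8, 46, 2]


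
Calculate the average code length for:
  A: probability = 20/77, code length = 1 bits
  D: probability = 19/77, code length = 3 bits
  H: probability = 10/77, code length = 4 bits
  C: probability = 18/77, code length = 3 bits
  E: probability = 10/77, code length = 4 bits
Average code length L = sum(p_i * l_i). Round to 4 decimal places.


Weighted contributions p_i * l_i:
  A: (20/77) * 1 = 20/77
  D: (19/77) * 3 = 57/77
  H: (10/77) * 4 = 40/77
  C: (18/77) * 3 = 54/77
  E: (10/77) * 4 = 40/77
Sum = (20 + 57 + 40 + 54 + 40)/77 = 211/77

L = 211/77 = 2.7403 bits/symbol


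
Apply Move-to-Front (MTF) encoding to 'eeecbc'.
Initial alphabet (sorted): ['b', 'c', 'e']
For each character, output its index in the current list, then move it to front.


MTF encoding:
'e': index 2 in ['b', 'c', 'e'] -> ['e', 'b', 'c']
'e': index 0 in ['e', 'b', 'c'] -> ['e', 'b', 'c']
'e': index 0 in ['e', 'b', 'c'] -> ['e', 'b', 'c']
'c': index 2 in ['e', 'b', 'c'] -> ['c', 'e', 'b']
'b': index 2 in ['c', 'e', 'b'] -> ['b', 'c', 'e']
'c': index 1 in ['b', 'c', 'e'] -> ['c', 'b', 'e']


Output: [2, 0, 0, 2, 2, 1]


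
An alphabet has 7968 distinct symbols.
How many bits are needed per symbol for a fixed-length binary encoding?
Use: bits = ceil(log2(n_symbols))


log2(7968) = 12.96
Bracket: 2^12 = 4096 < 7968 <= 2^13 = 8192
So ceil(log2(7968)) = 13

bits = ceil(log2(7968)) = ceil(12.96) = 13 bits


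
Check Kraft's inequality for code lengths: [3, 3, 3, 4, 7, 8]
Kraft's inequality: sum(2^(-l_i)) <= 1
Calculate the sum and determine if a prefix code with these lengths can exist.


Sum = 2^(-3) + 2^(-3) + 2^(-3) + 2^(-4) + 2^(-7) + 2^(-8)
    = 0.125 + 0.125 + 0.125 + 0.0625 + 0.0078125 + 0.00390625
    = 115/256 = 0.44921875
Since 0.44921875 <= 1, Kraft's inequality IS satisfied.
A prefix code with these lengths CAN exist.

Kraft sum = 0.44921875. Satisfied.


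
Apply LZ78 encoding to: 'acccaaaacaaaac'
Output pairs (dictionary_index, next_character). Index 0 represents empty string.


LZ78 encoding steps:
Dictionary: {0: ''}
Step 1: w='' (idx 0), next='a' -> output (0, 'a'), add 'a' as idx 1
Step 2: w='' (idx 0), next='c' -> output (0, 'c'), add 'c' as idx 2
Step 3: w='c' (idx 2), next='c' -> output (2, 'c'), add 'cc' as idx 3
Step 4: w='a' (idx 1), next='a' -> output (1, 'a'), add 'aa' as idx 4
Step 5: w='aa' (idx 4), next='c' -> output (4, 'c'), add 'aac' as idx 5
Step 6: w='aa' (idx 4), next='a' -> output (4, 'a'), add 'aaa' as idx 6
Step 7: w='a' (idx 1), next='c' -> output (1, 'c'), add 'ac' as idx 7


Encoded: [(0, 'a'), (0, 'c'), (2, 'c'), (1, 'a'), (4, 'c'), (4, 'a'), (1, 'c')]


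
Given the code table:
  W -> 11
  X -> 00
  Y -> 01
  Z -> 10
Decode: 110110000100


Decoding:
11 -> W
01 -> Y
10 -> Z
00 -> X
01 -> Y
00 -> X


Result: WYZXYX


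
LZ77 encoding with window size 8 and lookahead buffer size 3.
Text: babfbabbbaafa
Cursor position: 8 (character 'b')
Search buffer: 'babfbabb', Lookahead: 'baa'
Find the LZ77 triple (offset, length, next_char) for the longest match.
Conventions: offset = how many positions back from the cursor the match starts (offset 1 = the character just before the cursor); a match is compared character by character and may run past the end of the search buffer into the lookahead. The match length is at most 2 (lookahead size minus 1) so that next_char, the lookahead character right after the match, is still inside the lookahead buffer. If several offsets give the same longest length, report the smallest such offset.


Try each offset into the search buffer:
  offset=1 (pos 7, char 'b'): match length 1
  offset=2 (pos 6, char 'b'): match length 1
  offset=3 (pos 5, char 'a'): match length 0
  offset=4 (pos 4, char 'b'): match length 2
  offset=5 (pos 3, char 'f'): match length 0
  offset=6 (pos 2, char 'b'): match length 1
  offset=7 (pos 1, char 'a'): match length 0
  offset=8 (pos 0, char 'b'): match length 2
Longest match has length 2, found at offsets 4, 8; take the smallest, offset 4.
next_char = character at position 8 + 2 = 10 -> 'a'

Best match: offset=4, length=2 (matching 'ba' starting at position 4)
LZ77 triple: (4, 2, 'a')


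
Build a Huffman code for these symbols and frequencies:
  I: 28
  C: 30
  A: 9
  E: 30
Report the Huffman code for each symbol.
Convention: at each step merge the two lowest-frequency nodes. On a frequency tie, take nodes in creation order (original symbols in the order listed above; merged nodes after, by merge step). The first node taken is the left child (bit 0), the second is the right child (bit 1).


Huffman tree construction:
Step 1: Merge A(9) + I(28) = 37
Step 2: Merge C(30) + E(30) = 60
Step 3: Merge (A+I)(37) + (C+E)(60) = 97
Read each symbol's code off the tree from the root (left child = 0, right child = 1).

Codes:
  I: 01 (length 2)
  C: 10 (length 2)
  A: 00 (length 2)
  E: 11 (length 2)
Average code length: 194/97 = 2.0000 bits/symbol


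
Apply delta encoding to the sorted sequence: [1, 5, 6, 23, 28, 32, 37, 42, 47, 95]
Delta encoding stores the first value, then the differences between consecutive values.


First value: 1
Deltas:
  5 - 1 = 4
  6 - 5 = 1
  23 - 6 = 17
  28 - 23 = 5
  32 - 28 = 4
  37 - 32 = 5
  42 - 37 = 5
  47 - 42 = 5
  95 - 47 = 48


Delta encoded: [1, 4, 1, 17, 5, 4, 5, 5, 5, 48]


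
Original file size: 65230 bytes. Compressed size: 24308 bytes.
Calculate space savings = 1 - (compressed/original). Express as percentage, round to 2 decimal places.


ratio = compressed/original = 24308/65230 = 0.372651
savings = 1 - ratio = 1 - 0.372651 = 0.627349
as a percentage: 0.627349 * 100 = 62.73%

Space savings = 1 - 24308/65230 = 62.73%


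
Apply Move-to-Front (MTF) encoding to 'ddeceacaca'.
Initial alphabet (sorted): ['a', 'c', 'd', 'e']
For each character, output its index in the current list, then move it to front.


MTF encoding:
'd': index 2 in ['a', 'c', 'd', 'e'] -> ['d', 'a', 'c', 'e']
'd': index 0 in ['d', 'a', 'c', 'e'] -> ['d', 'a', 'c', 'e']
'e': index 3 in ['d', 'a', 'c', 'e'] -> ['e', 'd', 'a', 'c']
'c': index 3 in ['e', 'd', 'a', 'c'] -> ['c', 'e', 'd', 'a']
'e': index 1 in ['c', 'e', 'd', 'a'] -> ['e', 'c', 'd', 'a']
'a': index 3 in ['e', 'c', 'd', 'a'] -> ['a', 'e', 'c', 'd']
'c': index 2 in ['a', 'e', 'c', 'd'] -> ['c', 'a', 'e', 'd']
'a': index 1 in ['c', 'a', 'e', 'd'] -> ['a', 'c', 'e', 'd']
'c': index 1 in ['a', 'c', 'e', 'd'] -> ['c', 'a', 'e', 'd']
'a': index 1 in ['c', 'a', 'e', 'd'] -> ['a', 'c', 'e', 'd']


Output: [2, 0, 3, 3, 1, 3, 2, 1, 1, 1]


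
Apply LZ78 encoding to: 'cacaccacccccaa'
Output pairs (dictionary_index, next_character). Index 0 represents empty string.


LZ78 encoding steps:
Dictionary: {0: ''}
Step 1: w='' (idx 0), next='c' -> output (0, 'c'), add 'c' as idx 1
Step 2: w='' (idx 0), next='a' -> output (0, 'a'), add 'a' as idx 2
Step 3: w='c' (idx 1), next='a' -> output (1, 'a'), add 'ca' as idx 3
Step 4: w='c' (idx 1), next='c' -> output (1, 'c'), add 'cc' as idx 4
Step 5: w='a' (idx 2), next='c' -> output (2, 'c'), add 'ac' as idx 5
Step 6: w='cc' (idx 4), next='c' -> output (4, 'c'), add 'ccc' as idx 6
Step 7: w='ca' (idx 3), next='a' -> output (3, 'a'), add 'caa' as idx 7


Encoded: [(0, 'c'), (0, 'a'), (1, 'a'), (1, 'c'), (2, 'c'), (4, 'c'), (3, 'a')]


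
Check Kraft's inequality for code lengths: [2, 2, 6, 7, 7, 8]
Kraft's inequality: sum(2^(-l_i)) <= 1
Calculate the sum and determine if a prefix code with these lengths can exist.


Sum = 2^(-2) + 2^(-2) + 2^(-6) + 2^(-7) + 2^(-7) + 2^(-8)
    = 0.25 + 0.25 + 0.015625 + 0.0078125 + 0.0078125 + 0.00390625
    = 137/256 = 0.53515625
Since 0.53515625 <= 1, Kraft's inequality IS satisfied.
A prefix code with these lengths CAN exist.

Kraft sum = 0.53515625. Satisfied.


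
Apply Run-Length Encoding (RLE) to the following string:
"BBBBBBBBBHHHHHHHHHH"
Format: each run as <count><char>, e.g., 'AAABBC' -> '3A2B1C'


Scanning runs left to right:
  i=0: run of 'B' x 9 -> '9B'
  i=9: run of 'H' x 10 -> '10H'

RLE = 9B10H


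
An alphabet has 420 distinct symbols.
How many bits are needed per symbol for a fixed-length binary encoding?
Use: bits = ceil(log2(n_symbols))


log2(420) = 8.7142
Bracket: 2^8 = 256 < 420 <= 2^9 = 512
So ceil(log2(420)) = 9

bits = ceil(log2(420)) = ceil(8.7142) = 9 bits


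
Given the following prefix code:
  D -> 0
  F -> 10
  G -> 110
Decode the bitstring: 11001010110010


Decoding step by step:
Bits 110 -> G
Bits 0 -> D
Bits 10 -> F
Bits 10 -> F
Bits 110 -> G
Bits 0 -> D
Bits 10 -> F


Decoded message: GDFFGDF


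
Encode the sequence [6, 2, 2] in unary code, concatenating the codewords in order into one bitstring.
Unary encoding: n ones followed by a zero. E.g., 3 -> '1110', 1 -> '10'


Encode each number as n ones followed by a terminating 0:
  6 -> 1111110 (7 bits)
  2 -> 110 (3 bits)
  2 -> 110 (3 bits)
Total length = 7 + 3 + 3 = 13 bits.

Unary([6, 2, 2]) = 1111110110110 (13 bits)


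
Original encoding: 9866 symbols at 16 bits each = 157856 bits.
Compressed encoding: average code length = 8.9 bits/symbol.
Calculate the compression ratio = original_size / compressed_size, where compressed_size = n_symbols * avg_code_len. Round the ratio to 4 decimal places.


original_size = n_symbols * orig_bits = 9866 * 16 = 157856 bits
compressed_size = n_symbols * avg_code_len = 9866 * 8.9 = 87807.4 bits
ratio = original_size / compressed_size = 157856 / 87807.4 = 1.7978

Compression ratio = 1.7978


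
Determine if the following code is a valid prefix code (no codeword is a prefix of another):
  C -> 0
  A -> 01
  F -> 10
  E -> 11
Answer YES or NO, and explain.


Checking each pair (does one codeword prefix another?):
  C='0' vs A='01': prefix -- VIOLATION

NO -- this is NOT a valid prefix code. C (0) is a prefix of A (01).


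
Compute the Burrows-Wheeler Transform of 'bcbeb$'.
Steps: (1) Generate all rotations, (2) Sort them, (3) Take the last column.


Rotations (sorted):
  0: $bcbeb -> last char: b
  1: b$bcbe -> last char: e
  2: bcbeb$ -> last char: $
  3: beb$bc -> last char: c
  4: cbeb$b -> last char: b
  5: eb$bcb -> last char: b


BWT = be$cbb


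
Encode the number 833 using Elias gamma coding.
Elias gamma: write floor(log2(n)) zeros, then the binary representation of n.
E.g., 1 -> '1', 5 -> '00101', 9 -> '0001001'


num_bits = floor(log2(833)) + 1 = 10
leading_zeros = num_bits - 1 = 9
binary(833) = 1101000001

Elias gamma(833) = '000000000' + '1101000001' = 0000000001101000001 (19 bits)


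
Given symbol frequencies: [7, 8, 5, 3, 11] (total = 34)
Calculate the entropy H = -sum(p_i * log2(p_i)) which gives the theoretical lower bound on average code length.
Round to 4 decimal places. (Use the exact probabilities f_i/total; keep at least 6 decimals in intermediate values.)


Per-symbol terms -p_i * log2(p_i) with p_i = f_i/34:
  p = 7/34 = 0.205882: log2(p) = -2.280108, -p*log2(p) = 0.469434
  p = 8/34 = 0.235294: log2(p) = -2.087463, -p*log2(p) = 0.491168
  p = 5/34 = 0.147059: log2(p) = -2.765535, -p*log2(p) = 0.406696
  p = 3/34 = 0.088235: log2(p) = -3.502500, -p*log2(p) = 0.309044
  p = 11/34 = 0.323529: log2(p) = -1.628031, -p*log2(p) = 0.526716
H = 0.469434 + 0.491168 + 0.406696 + 0.309044 + 0.526716 = 2.203058

H = 2.2031 bits/symbol


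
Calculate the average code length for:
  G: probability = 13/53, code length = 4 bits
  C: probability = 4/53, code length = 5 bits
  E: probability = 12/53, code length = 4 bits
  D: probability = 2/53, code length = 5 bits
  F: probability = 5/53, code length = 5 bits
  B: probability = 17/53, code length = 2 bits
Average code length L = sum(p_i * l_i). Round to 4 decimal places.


Weighted contributions p_i * l_i:
  G: (13/53) * 4 = 52/53
  C: (4/53) * 5 = 20/53
  E: (12/53) * 4 = 48/53
  D: (2/53) * 5 = 10/53
  F: (5/53) * 5 = 25/53
  B: (17/53) * 2 = 34/53
Sum = (52 + 20 + 48 + 10 + 25 + 34)/53 = 189/53

L = 189/53 = 3.5660 bits/symbol


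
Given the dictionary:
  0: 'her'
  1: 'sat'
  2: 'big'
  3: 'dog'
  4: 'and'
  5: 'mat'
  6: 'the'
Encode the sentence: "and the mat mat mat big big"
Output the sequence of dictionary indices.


Look up each word in the dictionary:
  'and' -> 4
  'the' -> 6
  'mat' -> 5
  'mat' -> 5
  'mat' -> 5
  'big' -> 2
  'big' -> 2

Encoded: [4, 6, 5, 5, 5, 2, 2]


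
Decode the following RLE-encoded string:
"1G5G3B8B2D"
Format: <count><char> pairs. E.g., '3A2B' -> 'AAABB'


Expanding each <count><char> pair:
  1G -> 'G'
  5G -> 'GGGGG'
  3B -> 'BBB'
  8B -> 'BBBBBBBB'
  2D -> 'DD'

Decoded = GGGGGGBBBBBBBBBBBDD


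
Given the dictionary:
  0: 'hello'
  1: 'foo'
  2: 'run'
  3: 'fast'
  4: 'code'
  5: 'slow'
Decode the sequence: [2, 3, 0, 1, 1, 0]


Look up each index in the dictionary:
  2 -> 'run'
  3 -> 'fast'
  0 -> 'hello'
  1 -> 'foo'
  1 -> 'foo'
  0 -> 'hello'

Decoded: "run fast hello foo foo hello"


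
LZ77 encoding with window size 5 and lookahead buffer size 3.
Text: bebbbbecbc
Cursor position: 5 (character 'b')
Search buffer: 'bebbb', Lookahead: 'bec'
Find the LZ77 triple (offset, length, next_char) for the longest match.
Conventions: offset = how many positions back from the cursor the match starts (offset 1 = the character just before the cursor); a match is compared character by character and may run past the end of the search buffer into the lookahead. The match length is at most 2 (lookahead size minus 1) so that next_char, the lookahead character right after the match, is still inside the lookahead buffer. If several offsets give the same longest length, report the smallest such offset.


Try each offset into the search buffer:
  offset=1 (pos 4, char 'b'): match length 1
  offset=2 (pos 3, char 'b'): match length 1
  offset=3 (pos 2, char 'b'): match length 1
  offset=4 (pos 1, char 'e'): match length 0
  offset=5 (pos 0, char 'b'): match length 2
Longest match has length 2 at offset 5.
next_char = character at position 5 + 2 = 7 -> 'c'

Best match: offset=5, length=2 (matching 'be' starting at position 0)
LZ77 triple: (5, 2, 'c')


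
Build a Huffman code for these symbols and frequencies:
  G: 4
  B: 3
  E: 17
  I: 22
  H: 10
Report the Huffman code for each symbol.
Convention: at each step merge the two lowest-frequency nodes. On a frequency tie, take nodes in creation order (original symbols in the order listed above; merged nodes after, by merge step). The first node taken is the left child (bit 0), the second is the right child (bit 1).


Huffman tree construction:
Step 1: Merge B(3) + G(4) = 7
Step 2: Merge (B+G)(7) + H(10) = 17
Step 3: Merge E(17) + ((B+G)+H)(17) = 34
Step 4: Merge I(22) + (E+((B+G)+H))(34) = 56
Read each symbol's code off the tree from the root (left child = 0, right child = 1).

Codes:
  G: 1101 (length 4)
  B: 1100 (length 4)
  E: 10 (length 2)
  I: 0 (length 1)
  H: 111 (length 3)
Average code length: 114/56 = 2.0357 bits/symbol


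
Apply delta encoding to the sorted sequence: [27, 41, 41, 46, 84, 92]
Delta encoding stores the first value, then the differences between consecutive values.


First value: 27
Deltas:
  41 - 27 = 14
  41 - 41 = 0
  46 - 41 = 5
  84 - 46 = 38
  92 - 84 = 8


Delta encoded: [27, 14, 0, 5, 38, 8]


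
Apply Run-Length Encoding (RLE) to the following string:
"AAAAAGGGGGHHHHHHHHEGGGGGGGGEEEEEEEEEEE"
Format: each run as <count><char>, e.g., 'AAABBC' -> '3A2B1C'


Scanning runs left to right:
  i=0: run of 'A' x 5 -> '5A'
  i=5: run of 'G' x 5 -> '5G'
  i=10: run of 'H' x 8 -> '8H'
  i=18: run of 'E' x 1 -> '1E'
  i=19: run of 'G' x 8 -> '8G'
  i=27: run of 'E' x 11 -> '11E'

RLE = 5A5G8H1E8G11E


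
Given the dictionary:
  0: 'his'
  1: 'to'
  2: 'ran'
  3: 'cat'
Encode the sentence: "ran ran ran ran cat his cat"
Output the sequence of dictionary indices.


Look up each word in the dictionary:
  'ran' -> 2
  'ran' -> 2
  'ran' -> 2
  'ran' -> 2
  'cat' -> 3
  'his' -> 0
  'cat' -> 3

Encoded: [2, 2, 2, 2, 3, 0, 3]


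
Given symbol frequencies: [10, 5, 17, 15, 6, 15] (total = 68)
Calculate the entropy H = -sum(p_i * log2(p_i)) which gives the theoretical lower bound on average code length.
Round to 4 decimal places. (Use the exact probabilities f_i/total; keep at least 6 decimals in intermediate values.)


Per-symbol terms -p_i * log2(p_i) with p_i = f_i/68:
  p = 10/68 = 0.147059: log2(p) = -2.765535, -p*log2(p) = 0.406696
  p = 5/68 = 0.073529: log2(p) = -3.765535, -p*log2(p) = 0.276878
  p = 17/68 = 0.250000: log2(p) = -2.000000, -p*log2(p) = 0.500000
  p = 15/68 = 0.220588: log2(p) = -2.180572, -p*log2(p) = 0.481009
  p = 6/68 = 0.088235: log2(p) = -3.502500, -p*log2(p) = 0.309044
  p = 15/68 = 0.220588: log2(p) = -2.180572, -p*log2(p) = 0.481009
H = 0.406696 + 0.276878 + 0.500000 + 0.481009 + 0.309044 + 0.481009 = 2.454636

H = 2.4546 bits/symbol


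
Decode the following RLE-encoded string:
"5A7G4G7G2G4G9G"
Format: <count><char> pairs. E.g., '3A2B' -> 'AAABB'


Expanding each <count><char> pair:
  5A -> 'AAAAA'
  7G -> 'GGGGGGG'
  4G -> 'GGGG'
  7G -> 'GGGGGGG'
  2G -> 'GG'
  4G -> 'GGGG'
  9G -> 'GGGGGGGGG'

Decoded = AAAAAGGGGGGGGGGGGGGGGGGGGGGGGGGGGGGGGG


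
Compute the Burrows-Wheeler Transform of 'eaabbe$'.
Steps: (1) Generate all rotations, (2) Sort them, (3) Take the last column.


Rotations (sorted):
  0: $eaabbe -> last char: e
  1: aabbe$e -> last char: e
  2: abbe$ea -> last char: a
  3: bbe$eaa -> last char: a
  4: be$eaab -> last char: b
  5: e$eaabb -> last char: b
  6: eaabbe$ -> last char: $


BWT = eeaabb$


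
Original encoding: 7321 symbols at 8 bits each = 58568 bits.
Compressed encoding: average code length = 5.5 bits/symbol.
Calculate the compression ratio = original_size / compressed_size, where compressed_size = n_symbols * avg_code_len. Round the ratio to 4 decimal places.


original_size = n_symbols * orig_bits = 7321 * 8 = 58568 bits
compressed_size = n_symbols * avg_code_len = 7321 * 5.5 = 40265.5 bits
ratio = original_size / compressed_size = 58568 / 40265.5 = 1.4545

Compression ratio = 1.4545


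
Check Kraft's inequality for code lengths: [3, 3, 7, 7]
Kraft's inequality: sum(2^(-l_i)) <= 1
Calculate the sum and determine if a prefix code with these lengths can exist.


Sum = 2^(-3) + 2^(-3) + 2^(-7) + 2^(-7)
    = 0.125 + 0.125 + 0.0078125 + 0.0078125
    = 34/128 = 0.265625
Since 0.265625 <= 1, Kraft's inequality IS satisfied.
A prefix code with these lengths CAN exist.

Kraft sum = 0.265625. Satisfied.
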